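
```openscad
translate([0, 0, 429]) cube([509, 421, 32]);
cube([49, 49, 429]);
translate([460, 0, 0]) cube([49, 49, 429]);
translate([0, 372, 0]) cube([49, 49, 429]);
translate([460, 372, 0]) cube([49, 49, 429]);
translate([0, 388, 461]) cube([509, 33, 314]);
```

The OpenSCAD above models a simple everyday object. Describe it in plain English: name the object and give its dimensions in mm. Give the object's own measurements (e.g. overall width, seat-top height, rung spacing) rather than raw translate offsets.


A chair. The seat is a 509×421×32 mm slab with its top at z = 461 mm, on four 49×49 mm corner legs (flush with the seat edges, standing on z = 0). A flat backrest 33 mm thick, 314 mm tall, spans the full seat width and rises from the seat top along its +y edge, rear face flush with the rear of the seat.


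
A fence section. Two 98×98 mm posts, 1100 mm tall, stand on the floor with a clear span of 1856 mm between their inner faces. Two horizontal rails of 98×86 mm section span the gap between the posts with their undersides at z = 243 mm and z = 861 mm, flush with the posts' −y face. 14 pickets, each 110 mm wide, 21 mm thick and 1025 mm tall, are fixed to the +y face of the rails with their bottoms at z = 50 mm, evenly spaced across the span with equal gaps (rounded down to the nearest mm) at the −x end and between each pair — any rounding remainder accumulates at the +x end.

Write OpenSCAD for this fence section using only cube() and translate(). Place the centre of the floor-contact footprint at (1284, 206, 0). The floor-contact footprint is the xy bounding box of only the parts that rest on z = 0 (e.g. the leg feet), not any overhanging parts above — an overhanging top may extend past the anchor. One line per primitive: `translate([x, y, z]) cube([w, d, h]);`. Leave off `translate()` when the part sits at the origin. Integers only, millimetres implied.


translate([258, 157, 0]) cube([98, 98, 1100]);
translate([2212, 157, 0]) cube([98, 98, 1100]);
translate([356, 157, 243]) cube([1856, 98, 86]);
translate([356, 157, 861]) cube([1856, 98, 86]);
translate([377, 255, 50]) cube([110, 21, 1025]);
translate([508, 255, 50]) cube([110, 21, 1025]);
translate([639, 255, 50]) cube([110, 21, 1025]);
translate([770, 255, 50]) cube([110, 21, 1025]);
translate([901, 255, 50]) cube([110, 21, 1025]);
translate([1032, 255, 50]) cube([110, 21, 1025]);
translate([1163, 255, 50]) cube([110, 21, 1025]);
translate([1294, 255, 50]) cube([110, 21, 1025]);
translate([1425, 255, 50]) cube([110, 21, 1025]);
translate([1556, 255, 50]) cube([110, 21, 1025]);
translate([1687, 255, 50]) cube([110, 21, 1025]);
translate([1818, 255, 50]) cube([110, 21, 1025]);
translate([1949, 255, 50]) cube([110, 21, 1025]);
translate([2080, 255, 50]) cube([110, 21, 1025]);


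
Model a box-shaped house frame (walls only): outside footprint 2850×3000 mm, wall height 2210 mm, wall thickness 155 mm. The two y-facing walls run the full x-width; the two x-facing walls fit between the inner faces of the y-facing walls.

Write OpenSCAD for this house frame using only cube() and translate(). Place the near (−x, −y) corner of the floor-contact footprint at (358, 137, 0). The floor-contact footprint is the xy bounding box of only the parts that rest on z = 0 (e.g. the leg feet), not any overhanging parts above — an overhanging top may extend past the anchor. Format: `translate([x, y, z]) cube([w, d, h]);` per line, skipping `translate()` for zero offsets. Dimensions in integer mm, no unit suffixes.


translate([358, 137, 0]) cube([2850, 155, 2210]);
translate([358, 2982, 0]) cube([2850, 155, 2210]);
translate([358, 292, 0]) cube([155, 2690, 2210]);
translate([3053, 292, 0]) cube([155, 2690, 2210]);


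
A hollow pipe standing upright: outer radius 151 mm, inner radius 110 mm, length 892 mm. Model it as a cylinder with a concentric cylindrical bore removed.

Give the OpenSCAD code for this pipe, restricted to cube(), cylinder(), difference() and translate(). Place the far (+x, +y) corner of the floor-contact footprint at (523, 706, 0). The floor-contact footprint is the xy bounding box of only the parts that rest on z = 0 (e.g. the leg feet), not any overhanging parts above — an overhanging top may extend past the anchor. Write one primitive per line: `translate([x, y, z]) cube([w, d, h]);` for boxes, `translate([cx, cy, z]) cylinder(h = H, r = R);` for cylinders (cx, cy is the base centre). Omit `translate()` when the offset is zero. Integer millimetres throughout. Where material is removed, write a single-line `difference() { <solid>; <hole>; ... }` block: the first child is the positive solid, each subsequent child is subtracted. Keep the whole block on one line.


difference() { translate([372, 555, 0]) cylinder(h = 892, r = 151); translate([372, 555, 0]) cylinder(h = 892, r = 110); }


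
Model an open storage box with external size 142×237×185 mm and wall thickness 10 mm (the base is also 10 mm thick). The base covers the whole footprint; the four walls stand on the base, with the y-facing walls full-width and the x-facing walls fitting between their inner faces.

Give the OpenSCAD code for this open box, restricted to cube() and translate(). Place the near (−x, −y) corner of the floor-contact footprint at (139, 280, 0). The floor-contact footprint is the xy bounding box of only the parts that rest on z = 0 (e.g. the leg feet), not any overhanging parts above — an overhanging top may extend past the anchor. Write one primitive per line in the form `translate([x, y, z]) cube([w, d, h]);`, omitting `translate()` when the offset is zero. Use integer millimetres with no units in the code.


translate([139, 280, 0]) cube([142, 237, 10]);
translate([139, 280, 10]) cube([142, 10, 175]);
translate([139, 507, 10]) cube([142, 10, 175]);
translate([139, 290, 10]) cube([10, 217, 175]);
translate([271, 290, 10]) cube([10, 217, 175]);


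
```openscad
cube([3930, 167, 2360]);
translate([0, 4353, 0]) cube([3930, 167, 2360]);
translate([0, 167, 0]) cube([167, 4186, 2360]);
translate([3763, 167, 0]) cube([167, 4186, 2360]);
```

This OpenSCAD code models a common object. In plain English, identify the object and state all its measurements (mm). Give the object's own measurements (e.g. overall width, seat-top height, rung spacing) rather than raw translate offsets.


The wall frame of a small rectangular building: four walls, each 2360 mm tall and 167 mm thick, enclosing a footprint 3930 mm (x) by 4520 mm (y) outside-to-outside, with no floor or roof. The front and back walls (the −y and +y sides) span the full width; the two side walls fit between them.


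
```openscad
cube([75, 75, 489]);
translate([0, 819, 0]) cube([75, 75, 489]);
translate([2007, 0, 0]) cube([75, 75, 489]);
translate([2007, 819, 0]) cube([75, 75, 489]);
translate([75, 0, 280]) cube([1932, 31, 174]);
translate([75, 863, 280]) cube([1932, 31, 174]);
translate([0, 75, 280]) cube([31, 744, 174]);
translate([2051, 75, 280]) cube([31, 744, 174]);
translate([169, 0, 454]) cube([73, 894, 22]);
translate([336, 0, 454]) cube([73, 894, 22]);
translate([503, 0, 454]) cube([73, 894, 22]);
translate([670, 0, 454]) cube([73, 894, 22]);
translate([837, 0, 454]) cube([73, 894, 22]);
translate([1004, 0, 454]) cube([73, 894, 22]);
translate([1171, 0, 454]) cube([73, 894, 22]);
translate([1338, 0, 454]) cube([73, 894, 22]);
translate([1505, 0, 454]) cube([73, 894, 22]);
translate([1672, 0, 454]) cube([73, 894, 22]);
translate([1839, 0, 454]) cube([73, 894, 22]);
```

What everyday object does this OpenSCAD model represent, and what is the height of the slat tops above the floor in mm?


A bed frame. The slat-top height is 476 mm.

Four posts, four rails, and a row of slats — a bed frame. Slats sit on the rails at z = 280 + 174 = 454; with slat thickness 22, the top is 476 mm.


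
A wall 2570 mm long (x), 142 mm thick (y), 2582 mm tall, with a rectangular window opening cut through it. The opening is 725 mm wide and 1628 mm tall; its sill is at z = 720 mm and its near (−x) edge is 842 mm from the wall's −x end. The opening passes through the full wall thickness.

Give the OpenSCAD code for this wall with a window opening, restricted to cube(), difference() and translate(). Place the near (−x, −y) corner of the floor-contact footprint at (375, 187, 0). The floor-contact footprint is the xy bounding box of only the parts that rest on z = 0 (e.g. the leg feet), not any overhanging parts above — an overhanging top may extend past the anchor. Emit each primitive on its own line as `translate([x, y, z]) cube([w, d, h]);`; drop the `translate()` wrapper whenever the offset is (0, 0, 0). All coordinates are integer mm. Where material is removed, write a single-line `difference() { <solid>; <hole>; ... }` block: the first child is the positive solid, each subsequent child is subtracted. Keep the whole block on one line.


difference() { translate([375, 187, 0]) cube([2570, 142, 2582]); translate([1217, 187, 720]) cube([725, 142, 1628]); }


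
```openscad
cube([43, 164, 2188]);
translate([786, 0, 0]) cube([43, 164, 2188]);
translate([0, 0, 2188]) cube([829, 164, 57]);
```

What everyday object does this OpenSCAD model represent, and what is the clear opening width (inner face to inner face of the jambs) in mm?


A door frame. The clear opening width is 743 mm.

Two 2188 mm tall posts with a header on top — a door frame. The left jamb is 43 mm wide at x = 0; the right jamb starts at x = 786. The clear opening is 786 − 43 = 743 mm.


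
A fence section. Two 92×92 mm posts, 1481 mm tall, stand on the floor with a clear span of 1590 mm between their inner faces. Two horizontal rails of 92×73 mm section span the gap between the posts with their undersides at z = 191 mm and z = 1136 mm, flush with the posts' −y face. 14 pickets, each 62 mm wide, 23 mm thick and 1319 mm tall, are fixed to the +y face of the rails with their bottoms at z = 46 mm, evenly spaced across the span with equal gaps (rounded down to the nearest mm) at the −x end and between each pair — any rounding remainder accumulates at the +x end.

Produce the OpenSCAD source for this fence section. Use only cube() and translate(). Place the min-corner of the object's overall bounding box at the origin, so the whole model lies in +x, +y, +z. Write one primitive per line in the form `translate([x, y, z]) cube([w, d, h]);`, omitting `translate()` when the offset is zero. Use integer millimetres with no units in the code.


cube([92, 92, 1481]);
translate([1682, 0, 0]) cube([92, 92, 1481]);
translate([92, 0, 191]) cube([1590, 92, 73]);
translate([92, 0, 1136]) cube([1590, 92, 73]);
translate([140, 92, 46]) cube([62, 23, 1319]);
translate([250, 92, 46]) cube([62, 23, 1319]);
translate([360, 92, 46]) cube([62, 23, 1319]);
translate([470, 92, 46]) cube([62, 23, 1319]);
translate([580, 92, 46]) cube([62, 23, 1319]);
translate([690, 92, 46]) cube([62, 23, 1319]);
translate([800, 92, 46]) cube([62, 23, 1319]);
translate([910, 92, 46]) cube([62, 23, 1319]);
translate([1020, 92, 46]) cube([62, 23, 1319]);
translate([1130, 92, 46]) cube([62, 23, 1319]);
translate([1240, 92, 46]) cube([62, 23, 1319]);
translate([1350, 92, 46]) cube([62, 23, 1319]);
translate([1460, 92, 46]) cube([62, 23, 1319]);
translate([1570, 92, 46]) cube([62, 23, 1319]);


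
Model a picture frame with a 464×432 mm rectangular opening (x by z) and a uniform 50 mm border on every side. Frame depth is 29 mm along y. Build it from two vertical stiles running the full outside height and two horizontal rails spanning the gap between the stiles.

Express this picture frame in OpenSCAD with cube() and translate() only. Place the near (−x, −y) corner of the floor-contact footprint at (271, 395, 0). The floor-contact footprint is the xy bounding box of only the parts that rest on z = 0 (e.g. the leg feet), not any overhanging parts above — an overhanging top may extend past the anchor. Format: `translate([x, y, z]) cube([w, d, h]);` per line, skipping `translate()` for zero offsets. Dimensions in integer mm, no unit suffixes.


translate([271, 395, 0]) cube([50, 29, 532]);
translate([785, 395, 0]) cube([50, 29, 532]);
translate([321, 395, 0]) cube([464, 29, 50]);
translate([321, 395, 482]) cube([464, 29, 50]);


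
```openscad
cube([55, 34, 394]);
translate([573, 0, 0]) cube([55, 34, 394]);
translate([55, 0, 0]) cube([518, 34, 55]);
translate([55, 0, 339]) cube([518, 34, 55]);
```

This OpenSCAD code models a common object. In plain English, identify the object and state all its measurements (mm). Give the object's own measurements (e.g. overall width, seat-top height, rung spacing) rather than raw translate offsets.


A rectangular picture frame lying in the x–z plane (depth along y). The opening is 518 mm wide (x) by 284 mm tall (z), surrounded by a border 55 mm wide on all four sides. The frame is 34 mm deep and is made of two full-height vertical stiles with two horizontal rails fitted between them.


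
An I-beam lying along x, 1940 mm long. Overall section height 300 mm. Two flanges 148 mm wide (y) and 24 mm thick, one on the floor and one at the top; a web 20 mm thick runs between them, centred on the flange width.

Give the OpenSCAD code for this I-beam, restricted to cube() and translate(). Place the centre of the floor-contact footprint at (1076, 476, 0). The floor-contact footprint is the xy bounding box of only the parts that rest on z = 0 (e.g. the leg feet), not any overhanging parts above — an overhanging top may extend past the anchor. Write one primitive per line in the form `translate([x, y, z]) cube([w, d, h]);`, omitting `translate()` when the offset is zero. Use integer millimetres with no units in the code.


translate([106, 402, 0]) cube([1940, 148, 24]);
translate([106, 466, 24]) cube([1940, 20, 252]);
translate([106, 402, 276]) cube([1940, 148, 24]);


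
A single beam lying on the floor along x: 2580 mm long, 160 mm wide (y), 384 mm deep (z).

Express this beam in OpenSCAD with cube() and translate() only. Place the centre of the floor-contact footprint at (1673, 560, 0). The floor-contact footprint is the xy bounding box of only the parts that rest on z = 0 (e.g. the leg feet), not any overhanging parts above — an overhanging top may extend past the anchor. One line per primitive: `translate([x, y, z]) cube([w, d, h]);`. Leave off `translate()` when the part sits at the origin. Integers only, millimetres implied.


translate([383, 480, 0]) cube([2580, 160, 384]);


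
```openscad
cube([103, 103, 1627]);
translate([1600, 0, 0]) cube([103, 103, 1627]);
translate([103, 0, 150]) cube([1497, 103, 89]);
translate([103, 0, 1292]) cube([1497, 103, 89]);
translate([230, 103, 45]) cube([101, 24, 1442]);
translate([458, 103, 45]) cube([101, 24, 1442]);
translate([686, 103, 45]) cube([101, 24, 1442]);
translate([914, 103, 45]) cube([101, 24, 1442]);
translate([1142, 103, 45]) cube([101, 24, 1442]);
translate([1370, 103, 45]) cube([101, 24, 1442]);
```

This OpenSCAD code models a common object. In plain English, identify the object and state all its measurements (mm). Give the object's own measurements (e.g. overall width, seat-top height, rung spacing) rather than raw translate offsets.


A fence section. Two 103×103 mm posts, 1627 mm tall, stand on the floor with a clear span of 1497 mm between their inner faces. Two horizontal rails of 103×89 mm section span the gap between the posts with their undersides at z = 150 mm and z = 1292 mm, flush with the posts' −y face. 6 pickets, each 101 mm wide, 24 mm thick and 1442 mm tall, are fixed to the +y face of the rails with their bottoms at z = 45 mm, spaced across the span with a 127 mm gap after the −x post and between neighbouring pickets, with 129 mm left before the +x post.


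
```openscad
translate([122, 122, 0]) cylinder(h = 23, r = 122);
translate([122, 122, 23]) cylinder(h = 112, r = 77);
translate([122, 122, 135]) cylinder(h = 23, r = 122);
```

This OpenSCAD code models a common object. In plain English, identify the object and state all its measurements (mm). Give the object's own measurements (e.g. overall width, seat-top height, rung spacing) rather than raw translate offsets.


A spool: two coaxial disc flanges of radius 122 mm and thickness 23 mm, joined by a core cylinder of radius 77 mm and height 112 mm. The lower flange rests on z = 0 and the three cylinders share a vertical axis.


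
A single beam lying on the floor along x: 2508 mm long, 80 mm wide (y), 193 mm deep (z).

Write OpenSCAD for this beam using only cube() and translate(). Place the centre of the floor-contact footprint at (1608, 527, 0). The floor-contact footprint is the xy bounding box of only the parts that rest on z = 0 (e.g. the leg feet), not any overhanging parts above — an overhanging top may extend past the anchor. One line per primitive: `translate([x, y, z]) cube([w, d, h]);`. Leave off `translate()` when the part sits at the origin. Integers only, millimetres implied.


translate([354, 487, 0]) cube([2508, 80, 193]);


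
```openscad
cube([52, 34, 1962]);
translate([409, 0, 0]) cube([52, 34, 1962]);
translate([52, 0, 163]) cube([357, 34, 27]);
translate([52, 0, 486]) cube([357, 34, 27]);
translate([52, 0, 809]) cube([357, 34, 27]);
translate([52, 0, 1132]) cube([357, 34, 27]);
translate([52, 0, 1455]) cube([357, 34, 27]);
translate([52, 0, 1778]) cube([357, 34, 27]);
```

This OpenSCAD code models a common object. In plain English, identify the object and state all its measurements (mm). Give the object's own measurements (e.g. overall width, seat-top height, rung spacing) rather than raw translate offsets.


A straight ladder. Two 52×34 mm vertical rails, 1962 mm tall, stand 461 mm apart (outside-to-outside) with their front faces coplanar on the −y side. 6 rungs, each 34 mm deep and 27 mm tall, span between the inner faces of the rails, front faces flush with the rails. The lowest rung's underside is at z = 163 mm and rungs are spaced 323 mm apart (underside to underside).


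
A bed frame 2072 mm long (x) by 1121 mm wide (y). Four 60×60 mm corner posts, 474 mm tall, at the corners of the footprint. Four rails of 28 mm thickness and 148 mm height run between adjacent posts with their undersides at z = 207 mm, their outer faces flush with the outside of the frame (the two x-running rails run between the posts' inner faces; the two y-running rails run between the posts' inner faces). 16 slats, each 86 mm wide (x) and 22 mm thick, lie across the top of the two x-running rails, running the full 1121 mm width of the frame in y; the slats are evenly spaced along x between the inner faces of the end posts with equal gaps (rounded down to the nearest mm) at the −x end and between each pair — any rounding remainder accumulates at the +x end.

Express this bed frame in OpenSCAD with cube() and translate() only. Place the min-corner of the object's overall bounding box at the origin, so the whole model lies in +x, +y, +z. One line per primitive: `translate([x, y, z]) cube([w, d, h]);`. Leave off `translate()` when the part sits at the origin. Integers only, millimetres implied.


cube([60, 60, 474]);
translate([0, 1061, 0]) cube([60, 60, 474]);
translate([2012, 0, 0]) cube([60, 60, 474]);
translate([2012, 1061, 0]) cube([60, 60, 474]);
translate([60, 0, 207]) cube([1952, 28, 148]);
translate([60, 1093, 207]) cube([1952, 28, 148]);
translate([0, 60, 207]) cube([28, 1001, 148]);
translate([2044, 60, 207]) cube([28, 1001, 148]);
translate([93, 0, 355]) cube([86, 1121, 22]);
translate([212, 0, 355]) cube([86, 1121, 22]);
translate([331, 0, 355]) cube([86, 1121, 22]);
translate([450, 0, 355]) cube([86, 1121, 22]);
translate([569, 0, 355]) cube([86, 1121, 22]);
translate([688, 0, 355]) cube([86, 1121, 22]);
translate([807, 0, 355]) cube([86, 1121, 22]);
translate([926, 0, 355]) cube([86, 1121, 22]);
translate([1045, 0, 355]) cube([86, 1121, 22]);
translate([1164, 0, 355]) cube([86, 1121, 22]);
translate([1283, 0, 355]) cube([86, 1121, 22]);
translate([1402, 0, 355]) cube([86, 1121, 22]);
translate([1521, 0, 355]) cube([86, 1121, 22]);
translate([1640, 0, 355]) cube([86, 1121, 22]);
translate([1759, 0, 355]) cube([86, 1121, 22]);
translate([1878, 0, 355]) cube([86, 1121, 22]);


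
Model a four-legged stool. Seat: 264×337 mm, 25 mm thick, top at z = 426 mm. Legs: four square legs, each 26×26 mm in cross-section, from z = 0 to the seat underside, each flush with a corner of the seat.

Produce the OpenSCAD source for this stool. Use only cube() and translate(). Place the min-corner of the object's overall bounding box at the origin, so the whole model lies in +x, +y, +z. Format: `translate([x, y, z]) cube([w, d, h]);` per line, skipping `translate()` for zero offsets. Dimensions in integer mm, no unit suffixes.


// leg_h = 426 - 25 = 401
translate([0, 0, 401]) cube([264, 337, 25]);
cube([26, 26, 401]);
translate([238, 0, 0]) cube([26, 26, 401]);
translate([0, 311, 0]) cube([26, 26, 401]);
translate([238, 311, 0]) cube([26, 26, 401]);


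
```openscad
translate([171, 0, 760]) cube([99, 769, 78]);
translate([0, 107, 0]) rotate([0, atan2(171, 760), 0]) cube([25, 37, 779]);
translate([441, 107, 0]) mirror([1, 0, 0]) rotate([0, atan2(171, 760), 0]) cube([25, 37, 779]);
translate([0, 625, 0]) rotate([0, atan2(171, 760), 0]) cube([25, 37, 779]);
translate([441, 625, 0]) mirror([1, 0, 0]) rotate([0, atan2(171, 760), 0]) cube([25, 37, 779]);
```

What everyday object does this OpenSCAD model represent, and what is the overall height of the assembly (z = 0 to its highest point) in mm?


A sawhorse. The overall height is 838 mm.

A beam across two mirrored pairs of raked legs — a sawhorse. The beam's underside is at z = 760 (matching the legs' vertical rise in atan2(171, 760)) and the beam is 78 mm tall, so its top is at 760 + 78 = 838 mm. The raked legs top out at the beam's underside, so that is the highest point.


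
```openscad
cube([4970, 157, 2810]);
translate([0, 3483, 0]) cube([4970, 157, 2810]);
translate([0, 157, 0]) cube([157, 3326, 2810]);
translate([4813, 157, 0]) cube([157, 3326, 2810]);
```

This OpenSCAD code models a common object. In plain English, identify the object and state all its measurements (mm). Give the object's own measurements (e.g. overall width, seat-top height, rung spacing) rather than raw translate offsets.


The wall frame of a small rectangular building: four walls, each 2810 mm tall and 157 mm thick, enclosing a footprint 4970 mm (x) by 3640 mm (y) outside-to-outside, with no floor or roof. The front and back walls (the −y and +y sides) span the full width; the two side walls fit between them.


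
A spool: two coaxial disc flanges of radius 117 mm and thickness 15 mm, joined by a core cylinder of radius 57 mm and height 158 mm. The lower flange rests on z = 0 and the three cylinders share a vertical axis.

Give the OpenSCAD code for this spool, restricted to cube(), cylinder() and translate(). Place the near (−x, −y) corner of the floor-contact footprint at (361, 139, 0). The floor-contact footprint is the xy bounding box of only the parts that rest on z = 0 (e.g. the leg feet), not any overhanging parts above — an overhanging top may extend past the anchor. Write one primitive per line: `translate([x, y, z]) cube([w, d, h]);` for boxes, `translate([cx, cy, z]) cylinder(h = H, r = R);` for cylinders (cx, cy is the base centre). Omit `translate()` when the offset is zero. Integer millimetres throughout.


translate([478, 256, 0]) cylinder(h = 15, r = 117);
translate([478, 256, 15]) cylinder(h = 158, r = 57);
translate([478, 256, 173]) cylinder(h = 15, r = 117);


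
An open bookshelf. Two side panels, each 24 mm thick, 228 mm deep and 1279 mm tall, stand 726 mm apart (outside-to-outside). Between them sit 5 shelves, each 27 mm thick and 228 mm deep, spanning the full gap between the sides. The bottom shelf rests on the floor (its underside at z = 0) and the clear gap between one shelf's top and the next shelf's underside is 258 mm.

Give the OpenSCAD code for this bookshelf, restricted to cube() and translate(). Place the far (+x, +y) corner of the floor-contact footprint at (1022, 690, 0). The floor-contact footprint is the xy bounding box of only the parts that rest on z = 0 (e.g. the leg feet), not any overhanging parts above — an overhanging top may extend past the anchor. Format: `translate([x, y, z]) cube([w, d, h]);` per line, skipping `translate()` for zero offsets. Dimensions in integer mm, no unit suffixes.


translate([296, 462, 0]) cube([24, 228, 1279]);
translate([998, 462, 0]) cube([24, 228, 1279]);
translate([320, 462, 0]) cube([678, 228, 27]);
translate([320, 462, 285]) cube([678, 228, 27]);
translate([320, 462, 570]) cube([678, 228, 27]);
translate([320, 462, 855]) cube([678, 228, 27]);
translate([320, 462, 1140]) cube([678, 228, 27]);


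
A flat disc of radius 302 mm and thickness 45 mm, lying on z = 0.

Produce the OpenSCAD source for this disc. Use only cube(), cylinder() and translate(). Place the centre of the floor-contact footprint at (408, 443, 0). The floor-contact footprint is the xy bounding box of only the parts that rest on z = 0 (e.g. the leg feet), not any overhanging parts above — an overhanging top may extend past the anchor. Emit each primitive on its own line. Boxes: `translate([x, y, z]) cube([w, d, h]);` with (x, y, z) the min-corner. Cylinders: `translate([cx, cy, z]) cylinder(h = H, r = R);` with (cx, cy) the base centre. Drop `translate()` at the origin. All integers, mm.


translate([408, 443, 0]) cylinder(h = 45, r = 302);


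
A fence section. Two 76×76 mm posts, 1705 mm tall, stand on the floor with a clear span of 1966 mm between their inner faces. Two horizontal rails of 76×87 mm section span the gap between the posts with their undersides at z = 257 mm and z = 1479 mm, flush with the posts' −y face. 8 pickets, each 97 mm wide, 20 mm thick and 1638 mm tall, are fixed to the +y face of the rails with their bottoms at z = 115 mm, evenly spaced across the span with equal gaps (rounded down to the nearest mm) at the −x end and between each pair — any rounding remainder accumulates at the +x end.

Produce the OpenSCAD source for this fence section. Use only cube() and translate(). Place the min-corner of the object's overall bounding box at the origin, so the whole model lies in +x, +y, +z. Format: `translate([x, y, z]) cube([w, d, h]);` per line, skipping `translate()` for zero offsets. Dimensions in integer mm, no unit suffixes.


cube([76, 76, 1705]);
translate([2042, 0, 0]) cube([76, 76, 1705]);
translate([76, 0, 257]) cube([1966, 76, 87]);
translate([76, 0, 1479]) cube([1966, 76, 87]);
translate([208, 76, 115]) cube([97, 20, 1638]);
translate([437, 76, 115]) cube([97, 20, 1638]);
translate([666, 76, 115]) cube([97, 20, 1638]);
translate([895, 76, 115]) cube([97, 20, 1638]);
translate([1124, 76, 115]) cube([97, 20, 1638]);
translate([1353, 76, 115]) cube([97, 20, 1638]);
translate([1582, 76, 115]) cube([97, 20, 1638]);
translate([1811, 76, 115]) cube([97, 20, 1638]);


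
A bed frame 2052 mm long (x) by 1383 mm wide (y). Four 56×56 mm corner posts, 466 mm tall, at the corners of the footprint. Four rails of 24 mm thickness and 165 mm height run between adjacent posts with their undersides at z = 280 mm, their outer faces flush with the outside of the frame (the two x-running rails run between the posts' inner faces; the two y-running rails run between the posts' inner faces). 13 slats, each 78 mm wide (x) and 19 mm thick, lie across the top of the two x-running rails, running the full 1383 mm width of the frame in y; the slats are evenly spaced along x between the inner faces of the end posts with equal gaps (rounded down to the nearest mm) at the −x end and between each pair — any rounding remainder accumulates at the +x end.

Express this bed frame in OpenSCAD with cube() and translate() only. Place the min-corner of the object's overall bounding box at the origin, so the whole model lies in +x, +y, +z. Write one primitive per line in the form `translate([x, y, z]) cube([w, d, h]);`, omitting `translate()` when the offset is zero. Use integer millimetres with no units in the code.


cube([56, 56, 466]);
translate([0, 1327, 0]) cube([56, 56, 466]);
translate([1996, 0, 0]) cube([56, 56, 466]);
translate([1996, 1327, 0]) cube([56, 56, 466]);
translate([56, 0, 280]) cube([1940, 24, 165]);
translate([56, 1359, 280]) cube([1940, 24, 165]);
translate([0, 56, 280]) cube([24, 1271, 165]);
translate([2028, 56, 280]) cube([24, 1271, 165]);
translate([122, 0, 445]) cube([78, 1383, 19]);
translate([266, 0, 445]) cube([78, 1383, 19]);
translate([410, 0, 445]) cube([78, 1383, 19]);
translate([554, 0, 445]) cube([78, 1383, 19]);
translate([698, 0, 445]) cube([78, 1383, 19]);
translate([842, 0, 445]) cube([78, 1383, 19]);
translate([986, 0, 445]) cube([78, 1383, 19]);
translate([1130, 0, 445]) cube([78, 1383, 19]);
translate([1274, 0, 445]) cube([78, 1383, 19]);
translate([1418, 0, 445]) cube([78, 1383, 19]);
translate([1562, 0, 445]) cube([78, 1383, 19]);
translate([1706, 0, 445]) cube([78, 1383, 19]);
translate([1850, 0, 445]) cube([78, 1383, 19]);


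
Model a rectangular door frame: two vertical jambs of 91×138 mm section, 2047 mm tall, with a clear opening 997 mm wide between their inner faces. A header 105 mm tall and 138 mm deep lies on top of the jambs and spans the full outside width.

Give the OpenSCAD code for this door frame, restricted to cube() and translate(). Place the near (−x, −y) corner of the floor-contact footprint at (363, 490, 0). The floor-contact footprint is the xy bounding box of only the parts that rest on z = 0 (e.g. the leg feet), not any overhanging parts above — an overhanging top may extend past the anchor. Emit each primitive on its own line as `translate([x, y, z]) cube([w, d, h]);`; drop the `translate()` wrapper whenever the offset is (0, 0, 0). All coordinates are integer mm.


translate([363, 490, 0]) cube([91, 138, 2047]);
translate([1451, 490, 0]) cube([91, 138, 2047]);
translate([363, 490, 2047]) cube([1179, 138, 105]);


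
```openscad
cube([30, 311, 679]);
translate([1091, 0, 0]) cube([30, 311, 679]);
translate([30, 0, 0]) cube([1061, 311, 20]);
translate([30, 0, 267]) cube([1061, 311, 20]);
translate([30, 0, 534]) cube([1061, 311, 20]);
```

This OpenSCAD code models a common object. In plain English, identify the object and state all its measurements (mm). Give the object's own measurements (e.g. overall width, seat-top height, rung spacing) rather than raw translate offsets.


An open bookshelf. Two side panels, each 30 mm thick, 311 mm deep and 679 mm tall, stand 1121 mm apart (outside-to-outside). Between them sit 3 shelves, each 20 mm thick and 311 mm deep, spanning the full gap between the sides. The bottom shelf rests on the floor (its underside at z = 0) and the clear gap between one shelf's top and the next shelf's underside is 247 mm.


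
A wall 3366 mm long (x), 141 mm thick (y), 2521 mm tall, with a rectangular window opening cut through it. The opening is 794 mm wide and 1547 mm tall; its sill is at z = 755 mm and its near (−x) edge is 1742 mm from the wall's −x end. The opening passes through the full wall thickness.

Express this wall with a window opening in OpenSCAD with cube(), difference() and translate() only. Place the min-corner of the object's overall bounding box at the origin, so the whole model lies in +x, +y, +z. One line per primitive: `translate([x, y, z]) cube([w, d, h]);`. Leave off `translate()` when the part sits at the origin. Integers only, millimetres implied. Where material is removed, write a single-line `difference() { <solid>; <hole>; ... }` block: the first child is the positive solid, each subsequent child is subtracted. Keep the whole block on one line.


difference() { cube([3366, 141, 2521]); translate([1742, 0, 755]) cube([794, 141, 1547]); }


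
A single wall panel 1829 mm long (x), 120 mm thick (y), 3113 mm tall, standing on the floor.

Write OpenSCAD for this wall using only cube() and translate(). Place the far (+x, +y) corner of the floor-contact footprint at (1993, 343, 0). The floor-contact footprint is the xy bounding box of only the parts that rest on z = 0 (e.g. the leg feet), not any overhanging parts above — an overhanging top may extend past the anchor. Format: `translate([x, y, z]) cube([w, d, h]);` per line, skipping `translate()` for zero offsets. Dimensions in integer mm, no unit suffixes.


translate([164, 223, 0]) cube([1829, 120, 3113]);


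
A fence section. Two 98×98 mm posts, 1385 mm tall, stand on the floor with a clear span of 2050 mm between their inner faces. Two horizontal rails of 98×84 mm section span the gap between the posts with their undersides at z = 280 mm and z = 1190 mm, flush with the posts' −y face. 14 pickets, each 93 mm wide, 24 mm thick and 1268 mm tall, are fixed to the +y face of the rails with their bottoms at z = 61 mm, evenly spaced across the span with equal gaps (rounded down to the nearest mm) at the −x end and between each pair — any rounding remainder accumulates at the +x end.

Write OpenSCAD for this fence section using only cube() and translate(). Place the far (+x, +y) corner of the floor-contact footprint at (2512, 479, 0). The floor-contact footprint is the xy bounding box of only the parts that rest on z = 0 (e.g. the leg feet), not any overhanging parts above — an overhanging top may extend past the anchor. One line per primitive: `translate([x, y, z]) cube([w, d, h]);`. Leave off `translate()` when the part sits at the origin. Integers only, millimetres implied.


translate([266, 381, 0]) cube([98, 98, 1385]);
translate([2414, 381, 0]) cube([98, 98, 1385]);
translate([364, 381, 280]) cube([2050, 98, 84]);
translate([364, 381, 1190]) cube([2050, 98, 84]);
translate([413, 479, 61]) cube([93, 24, 1268]);
translate([555, 479, 61]) cube([93, 24, 1268]);
translate([697, 479, 61]) cube([93, 24, 1268]);
translate([839, 479, 61]) cube([93, 24, 1268]);
translate([981, 479, 61]) cube([93, 24, 1268]);
translate([1123, 479, 61]) cube([93, 24, 1268]);
translate([1265, 479, 61]) cube([93, 24, 1268]);
translate([1407, 479, 61]) cube([93, 24, 1268]);
translate([1549, 479, 61]) cube([93, 24, 1268]);
translate([1691, 479, 61]) cube([93, 24, 1268]);
translate([1833, 479, 61]) cube([93, 24, 1268]);
translate([1975, 479, 61]) cube([93, 24, 1268]);
translate([2117, 479, 61]) cube([93, 24, 1268]);
translate([2259, 479, 61]) cube([93, 24, 1268]);


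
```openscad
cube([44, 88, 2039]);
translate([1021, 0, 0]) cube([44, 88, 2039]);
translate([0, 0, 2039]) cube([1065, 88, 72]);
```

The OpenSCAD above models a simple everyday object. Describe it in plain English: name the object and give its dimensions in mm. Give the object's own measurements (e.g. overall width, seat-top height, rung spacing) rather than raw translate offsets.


A door frame. The clear opening is 977 mm wide and 2039 mm high. Two 44 mm wide jambs, 88 mm deep, stand either side of the opening from the floor to the top of the opening. A 72 mm thick head sits across the top of both jambs, spanning the full outside width of the frame.


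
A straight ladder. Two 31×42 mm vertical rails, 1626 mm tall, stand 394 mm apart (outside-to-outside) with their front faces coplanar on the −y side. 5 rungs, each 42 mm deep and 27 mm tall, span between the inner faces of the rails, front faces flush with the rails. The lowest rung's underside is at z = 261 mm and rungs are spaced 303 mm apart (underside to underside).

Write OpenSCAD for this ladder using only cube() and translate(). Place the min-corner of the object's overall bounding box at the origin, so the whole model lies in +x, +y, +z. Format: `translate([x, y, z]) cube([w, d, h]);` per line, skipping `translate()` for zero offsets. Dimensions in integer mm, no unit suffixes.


cube([31, 42, 1626]);
translate([363, 0, 0]) cube([31, 42, 1626]);
translate([31, 0, 261]) cube([332, 42, 27]);
translate([31, 0, 564]) cube([332, 42, 27]);
translate([31, 0, 867]) cube([332, 42, 27]);
translate([31, 0, 1170]) cube([332, 42, 27]);
translate([31, 0, 1473]) cube([332, 42, 27]);


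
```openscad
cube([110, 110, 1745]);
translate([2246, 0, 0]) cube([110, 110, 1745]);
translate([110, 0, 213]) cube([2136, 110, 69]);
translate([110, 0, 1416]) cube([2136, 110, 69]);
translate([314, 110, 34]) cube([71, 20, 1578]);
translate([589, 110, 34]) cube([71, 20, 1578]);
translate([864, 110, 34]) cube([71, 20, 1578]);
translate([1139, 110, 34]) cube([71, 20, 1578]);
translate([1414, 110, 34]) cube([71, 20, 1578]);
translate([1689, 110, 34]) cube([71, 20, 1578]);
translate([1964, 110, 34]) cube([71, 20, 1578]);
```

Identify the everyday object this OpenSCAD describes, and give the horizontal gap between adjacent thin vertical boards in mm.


A fence section. The picket gap is 204 mm.

Two posts, two rails, 7 pickets — a fence section. Span 2136 mm holds 7 pickets of 71 mm with 8 equal gaps: ⌊(2136 − 7·71) / 8⌋ = 204 mm.


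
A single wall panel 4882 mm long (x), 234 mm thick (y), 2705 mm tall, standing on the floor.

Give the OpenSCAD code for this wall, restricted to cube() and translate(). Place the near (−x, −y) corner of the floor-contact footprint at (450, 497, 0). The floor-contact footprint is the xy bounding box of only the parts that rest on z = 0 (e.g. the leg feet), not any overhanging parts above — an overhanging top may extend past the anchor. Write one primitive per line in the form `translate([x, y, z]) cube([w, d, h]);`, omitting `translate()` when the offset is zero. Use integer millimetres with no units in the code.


translate([450, 497, 0]) cube([4882, 234, 2705]);


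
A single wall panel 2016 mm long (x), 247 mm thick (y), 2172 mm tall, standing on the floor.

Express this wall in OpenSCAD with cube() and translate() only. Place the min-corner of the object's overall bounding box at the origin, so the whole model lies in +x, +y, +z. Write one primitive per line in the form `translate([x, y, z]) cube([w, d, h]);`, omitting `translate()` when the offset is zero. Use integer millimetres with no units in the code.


cube([2016, 247, 2172]);


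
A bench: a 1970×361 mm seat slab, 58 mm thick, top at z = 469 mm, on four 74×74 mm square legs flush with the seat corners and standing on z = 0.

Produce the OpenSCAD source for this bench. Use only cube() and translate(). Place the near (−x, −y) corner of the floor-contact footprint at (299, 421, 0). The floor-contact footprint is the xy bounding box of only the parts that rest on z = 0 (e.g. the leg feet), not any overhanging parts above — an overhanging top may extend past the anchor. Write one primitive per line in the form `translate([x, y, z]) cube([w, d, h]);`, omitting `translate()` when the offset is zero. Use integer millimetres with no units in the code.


translate([299, 421, 411]) cube([1970, 361, 58]);
translate([299, 421, 0]) cube([74, 74, 411]);
translate([299, 708, 0]) cube([74, 74, 411]);
translate([2195, 421, 0]) cube([74, 74, 411]);
translate([2195, 708, 0]) cube([74, 74, 411]);


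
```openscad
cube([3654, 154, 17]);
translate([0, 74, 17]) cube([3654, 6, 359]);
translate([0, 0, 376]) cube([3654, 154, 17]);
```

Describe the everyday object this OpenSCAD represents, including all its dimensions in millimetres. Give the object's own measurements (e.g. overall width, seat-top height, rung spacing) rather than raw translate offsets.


An I-beam lying along x, 3654 mm long. Overall section height 393 mm. Two flanges 154 mm wide (y) and 17 mm thick, one on the floor and one at the top; a web 6 mm thick runs between them, centred on the flange width.


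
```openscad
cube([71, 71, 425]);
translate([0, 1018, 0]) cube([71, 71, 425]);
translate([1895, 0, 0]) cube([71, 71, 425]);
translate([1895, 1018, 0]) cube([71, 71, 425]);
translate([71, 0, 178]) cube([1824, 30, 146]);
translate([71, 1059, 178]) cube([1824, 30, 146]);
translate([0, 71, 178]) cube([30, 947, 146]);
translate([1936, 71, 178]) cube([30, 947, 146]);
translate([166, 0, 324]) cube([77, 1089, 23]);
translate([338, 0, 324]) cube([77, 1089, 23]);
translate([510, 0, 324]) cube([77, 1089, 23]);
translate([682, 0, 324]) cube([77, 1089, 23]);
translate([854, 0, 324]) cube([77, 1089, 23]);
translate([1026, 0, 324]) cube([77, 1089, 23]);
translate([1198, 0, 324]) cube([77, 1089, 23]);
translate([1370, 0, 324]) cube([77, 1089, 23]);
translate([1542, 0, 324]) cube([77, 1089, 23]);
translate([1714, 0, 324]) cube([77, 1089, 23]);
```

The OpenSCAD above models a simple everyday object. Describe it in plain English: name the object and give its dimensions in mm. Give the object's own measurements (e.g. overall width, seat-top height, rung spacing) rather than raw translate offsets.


A bed frame 1966 mm long (x) by 1089 mm wide (y). Four 71×71 mm corner posts, 425 mm tall, at the corners of the footprint. Four rails of 30 mm thickness and 146 mm height run between adjacent posts with their undersides at z = 178 mm, their outer faces flush with the outside of the frame (the two x-running rails run between the posts' inner faces; the two y-running rails run between the posts' inner faces). 10 slats, each 77 mm wide (x) and 23 mm thick, lie across the top of the two x-running rails, running the full 1089 mm width of the frame in y; along x they sit between the end posts with a 95 mm gap after the −x posts and between neighbouring slats, leaving 104 mm before the +x posts.
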